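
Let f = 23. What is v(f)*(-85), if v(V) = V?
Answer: -1955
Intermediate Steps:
v(f)*(-85) = 23*(-85) = -1955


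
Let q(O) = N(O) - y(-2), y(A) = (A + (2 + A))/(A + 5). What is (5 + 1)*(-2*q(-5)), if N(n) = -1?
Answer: 4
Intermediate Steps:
y(A) = (2 + 2*A)/(5 + A)
q(O) = -1/3 (q(O) = -1 - 2*(1 - 2)/(5 - 2) = -1 - 2*(-1)/3 = -1 - 1*(-2/3) = -1 + 2/3 = -1/3)
(5 + 1)*(-2*q(-5)) = (5 + 1)*(-2*(-1/3)) = 6*(2/3) = 4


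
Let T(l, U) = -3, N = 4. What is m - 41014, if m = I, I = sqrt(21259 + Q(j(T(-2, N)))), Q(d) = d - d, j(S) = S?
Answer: -41014 + sqrt(21259) ≈ -40868.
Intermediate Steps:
Q(d) = 0
I = sqrt(21259) (I = sqrt(21259 + 0) = sqrt(21259) ≈ 145.80)
m = sqrt(21259) ≈ 145.80
m - 41014 = sqrt(21259) - 41014 = -41014 + sqrt(21259)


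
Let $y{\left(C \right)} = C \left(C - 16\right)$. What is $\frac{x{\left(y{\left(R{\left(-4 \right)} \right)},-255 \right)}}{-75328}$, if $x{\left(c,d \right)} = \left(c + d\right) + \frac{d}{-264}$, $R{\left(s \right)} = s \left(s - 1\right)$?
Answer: $\frac{15315}{6628864} \approx 0.0023104$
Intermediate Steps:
$R{\left(s \right)} = s \left(-1 + s\right)$
$y{\left(C \right)} = C \left(-16 + C\right)$
$x{\left(c,d \right)} = c + \frac{263 d}{264}$ ($x{\left(c,d \right)} = \left(c + d\right) + d \left(- \frac{1}{264}\right) = \left(c + d\right) - \frac{d}{264} = c + \frac{263 d}{264}$)
$\frac{x{\left(y{\left(R{\left(-4 \right)} \right)},-255 \right)}}{-75328} = \frac{- 4 \left(-1 - 4\right) \left(-16 - 4 \left(-1 - 4\right)\right) + \frac{263}{264} \left(-255\right)}{-75328} = \left(\left(-4\right) \left(-5\right) \left(-16 - -20\right) - \frac{22355}{88}\right) \left(- \frac{1}{75328}\right) = \left(20 \left(-16 + 20\right) - \frac{22355}{88}\right) \left(- \frac{1}{75328}\right) = \left(20 \cdot 4 - \frac{22355}{88}\right) \left(- \frac{1}{75328}\right) = \left(80 - \frac{22355}{88}\right) \left(- \frac{1}{75328}\right) = \left(- \frac{15315}{88}\right) \left(- \frac{1}{75328}\right) = \frac{15315}{6628864}$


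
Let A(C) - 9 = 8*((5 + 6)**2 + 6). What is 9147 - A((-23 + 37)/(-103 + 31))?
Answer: 8122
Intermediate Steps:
A(C) = 1025 (A(C) = 9 + 8*((5 + 6)**2 + 6) = 9 + 8*(11**2 + 6) = 9 + 8*(121 + 6) = 9 + 8*127 = 9 + 1016 = 1025)
9147 - A((-23 + 37)/(-103 + 31)) = 9147 - 1*1025 = 9147 - 1025 = 8122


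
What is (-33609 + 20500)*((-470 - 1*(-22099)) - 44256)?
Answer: 296617343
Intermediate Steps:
(-33609 + 20500)*((-470 - 1*(-22099)) - 44256) = -13109*((-470 + 22099) - 44256) = -13109*(21629 - 44256) = -13109*(-22627) = 296617343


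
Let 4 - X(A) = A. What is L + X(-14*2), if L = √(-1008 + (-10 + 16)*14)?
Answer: 32 + 2*I*√231 ≈ 32.0 + 30.397*I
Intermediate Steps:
X(A) = 4 - A
L = 2*I*√231 (L = √(-1008 + 6*14) = √(-1008 + 84) = √(-924) = 2*I*√231 ≈ 30.397*I)
L + X(-14*2) = 2*I*√231 + (4 - (-14)*2) = 2*I*√231 + (4 - 1*(-28)) = 2*I*√231 + (4 + 28) = 2*I*√231 + 32 = 32 + 2*I*√231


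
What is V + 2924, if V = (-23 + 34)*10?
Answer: 3034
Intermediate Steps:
V = 110 (V = 11*10 = 110)
V + 2924 = 110 + 2924 = 3034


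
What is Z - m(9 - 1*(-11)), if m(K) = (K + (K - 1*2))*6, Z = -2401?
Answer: -2629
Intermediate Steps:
m(K) = -12 + 12*K (m(K) = (K + (K - 2))*6 = (K + (-2 + K))*6 = (-2 + 2*K)*6 = -12 + 12*K)
Z - m(9 - 1*(-11)) = -2401 - (-12 + 12*(9 - 1*(-11))) = -2401 - (-12 + 12*(9 + 11)) = -2401 - (-12 + 12*20) = -2401 - (-12 + 240) = -2401 - 1*228 = -2401 - 228 = -2629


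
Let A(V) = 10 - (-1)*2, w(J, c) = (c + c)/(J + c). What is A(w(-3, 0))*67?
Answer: 804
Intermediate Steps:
w(J, c) = 2*c/(J + c) (w(J, c) = (2*c)/(J + c) = 2*c/(J + c))
A(V) = 12 (A(V) = 10 - 1*(-2) = 10 + 2 = 12)
A(w(-3, 0))*67 = 12*67 = 804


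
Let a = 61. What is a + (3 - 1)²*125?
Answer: 561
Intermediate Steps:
a + (3 - 1)²*125 = 61 + (3 - 1)²*125 = 61 + 2²*125 = 61 + 4*125 = 61 + 500 = 561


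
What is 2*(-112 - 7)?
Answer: -238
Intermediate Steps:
2*(-112 - 7) = 2*(-119) = -238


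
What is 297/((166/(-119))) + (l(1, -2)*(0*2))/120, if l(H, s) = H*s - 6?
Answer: -35343/166 ≈ -212.91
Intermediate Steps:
l(H, s) = -6 + H*s
297/((166/(-119))) + (l(1, -2)*(0*2))/120 = 297/((166/(-119))) + ((-6 + 1*(-2))*(0*2))/120 = 297/((166*(-1/119))) + ((-6 - 2)*0)*(1/120) = 297/(-166/119) - 8*0*(1/120) = 297*(-119/166) + 0*(1/120) = -35343/166 + 0 = -35343/166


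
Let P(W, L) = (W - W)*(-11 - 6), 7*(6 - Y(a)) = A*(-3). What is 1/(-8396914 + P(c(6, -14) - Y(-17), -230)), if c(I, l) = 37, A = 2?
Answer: -1/8396914 ≈ -1.1909e-7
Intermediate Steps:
Y(a) = 48/7 (Y(a) = 6 - 2*(-3)/7 = 6 - ⅐*(-6) = 6 + 6/7 = 48/7)
P(W, L) = 0 (P(W, L) = 0*(-17) = 0)
1/(-8396914 + P(c(6, -14) - Y(-17), -230)) = 1/(-8396914 + 0) = 1/(-8396914) = -1/8396914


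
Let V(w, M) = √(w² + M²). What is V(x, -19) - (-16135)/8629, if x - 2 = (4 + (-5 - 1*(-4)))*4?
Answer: 16135/8629 + √557 ≈ 25.471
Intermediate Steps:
x = 14 (x = 2 + (4 + (-5 - 1*(-4)))*4 = 2 + (4 + (-5 + 4))*4 = 2 + (4 - 1)*4 = 2 + 3*4 = 2 + 12 = 14)
V(w, M) = √(M² + w²)
V(x, -19) - (-16135)/8629 = √((-19)² + 14²) - (-16135)/8629 = √(361 + 196) - (-16135)/8629 = √557 - 1*(-16135/8629) = √557 + 16135/8629 = 16135/8629 + √557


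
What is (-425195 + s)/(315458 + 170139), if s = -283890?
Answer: -709085/485597 ≈ -1.4602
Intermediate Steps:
(-425195 + s)/(315458 + 170139) = (-425195 - 283890)/(315458 + 170139) = -709085/485597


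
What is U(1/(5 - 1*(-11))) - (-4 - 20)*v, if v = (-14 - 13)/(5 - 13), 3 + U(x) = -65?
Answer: 13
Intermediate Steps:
U(x) = -68 (U(x) = -3 - 65 = -68)
v = 27/8 (v = -27/(-8) = -27*(-⅛) = 27/8 ≈ 3.3750)
U(1/(5 - 1*(-11))) - (-4 - 20)*v = -68 - (-4 - 20)*27/8 = -68 - (-24)*27/8 = -68 - 1*(-81) = -68 + 81 = 13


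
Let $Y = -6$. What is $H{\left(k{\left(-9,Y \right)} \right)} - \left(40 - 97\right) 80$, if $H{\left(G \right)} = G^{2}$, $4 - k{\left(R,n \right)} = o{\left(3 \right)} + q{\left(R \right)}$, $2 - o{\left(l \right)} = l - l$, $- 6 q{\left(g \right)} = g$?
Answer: $\frac{18241}{4} \approx 4560.3$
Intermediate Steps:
$q{\left(g \right)} = - \frac{g}{6}$
$o{\left(l \right)} = 2$ ($o{\left(l \right)} = 2 - \left(l - l\right) = 2 - 0 = 2 + 0 = 2$)
$k{\left(R,n \right)} = 2 + \frac{R}{6}$ ($k{\left(R,n \right)} = 4 - \left(2 - \frac{R}{6}\right) = 4 + \left(-2 + \frac{R}{6}\right) = 2 + \frac{R}{6}$)
$H{\left(k{\left(-9,Y \right)} \right)} - \left(40 - 97\right) 80 = \left(2 + \frac{1}{6} \left(-9\right)\right)^{2} - \left(40 - 97\right) 80 = \left(2 - \frac{3}{2}\right)^{2} - \left(-57\right) 80 = \left(\frac{1}{2}\right)^{2} - -4560 = \frac{1}{4} + 4560 = \frac{18241}{4}$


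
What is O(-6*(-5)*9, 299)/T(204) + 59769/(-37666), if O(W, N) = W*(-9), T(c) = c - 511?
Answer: 73179297/11563462 ≈ 6.3285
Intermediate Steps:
T(c) = -511 + c
O(W, N) = -9*W
O(-6*(-5)*9, 299)/T(204) + 59769/(-37666) = (-9*(-6*(-5))*9)/(-511 + 204) + 59769/(-37666) = -270*9/(-307) + 59769*(-1/37666) = -9*270*(-1/307) - 59769/37666 = -2430*(-1/307) - 59769/37666 = 2430/307 - 59769/37666 = 73179297/11563462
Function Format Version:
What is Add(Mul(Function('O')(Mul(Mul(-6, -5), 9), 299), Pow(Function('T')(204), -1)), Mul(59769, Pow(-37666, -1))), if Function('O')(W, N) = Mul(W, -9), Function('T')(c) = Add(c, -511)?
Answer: Rational(73179297, 11563462) ≈ 6.3285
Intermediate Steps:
Function('T')(c) = Add(-511, c)
Function('O')(W, N) = Mul(-9, W)
Add(Mul(Function('O')(Mul(Mul(-6, -5), 9), 299), Pow(Function('T')(204), -1)), Mul(59769, Pow(-37666, -1))) = Add(Mul(Mul(-9, Mul(Mul(-6, -5), 9)), Pow(Add(-511, 204), -1)), Mul(59769, Pow(-37666, -1))) = Add(Mul(Mul(-9, Mul(30, 9)), Pow(-307, -1)), Mul(59769, Rational(-1, 37666))) = Add(Mul(Mul(-9, 270), Rational(-1, 307)), Rational(-59769, 37666)) = Add(Mul(-2430, Rational(-1, 307)), Rational(-59769, 37666)) = Add(Rational(2430, 307), Rational(-59769, 37666)) = Rational(73179297, 11563462)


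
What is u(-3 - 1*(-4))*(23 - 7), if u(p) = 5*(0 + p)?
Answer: 80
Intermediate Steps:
u(p) = 5*p
u(-3 - 1*(-4))*(23 - 7) = (5*(-3 - 1*(-4)))*(23 - 7) = (5*(-3 + 4))*16 = (5*1)*16 = 5*16 = 80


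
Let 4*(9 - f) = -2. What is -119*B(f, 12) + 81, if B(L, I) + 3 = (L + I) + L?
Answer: -3251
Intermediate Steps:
f = 19/2 (f = 9 - ¼*(-2) = 9 + ½ = 19/2 ≈ 9.5000)
B(L, I) = -3 + I + 2*L (B(L, I) = -3 + ((L + I) + L) = -3 + ((I + L) + L) = -3 + (I + 2*L) = -3 + I + 2*L)
-119*B(f, 12) + 81 = -119*(-3 + 12 + 2*(19/2)) + 81 = -119*(-3 + 12 + 19) + 81 = -119*28 + 81 = -3332 + 81 = -3251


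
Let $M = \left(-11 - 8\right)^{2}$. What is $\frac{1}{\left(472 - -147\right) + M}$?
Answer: $\frac{1}{980} \approx 0.0010204$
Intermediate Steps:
$M = 361$ ($M = \left(-19\right)^{2} = 361$)
$\frac{1}{\left(472 - -147\right) + M} = \frac{1}{\left(472 - -147\right) + 361} = \frac{1}{\left(472 + 147\right) + 361} = \frac{1}{619 + 361} = \frac{1}{980}$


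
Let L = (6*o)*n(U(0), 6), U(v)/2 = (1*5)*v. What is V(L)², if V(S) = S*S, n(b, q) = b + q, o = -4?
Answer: 429981696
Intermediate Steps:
U(v) = 10*v (U(v) = 2*((1*5)*v) = 2*(5*v) = 10*v)
L = -144 (L = (6*(-4))*(10*0 + 6) = -24*(0 + 6) = -24*6 = -144)
V(S) = S²
V(L)² = ((-144)²)² = 20736² = 429981696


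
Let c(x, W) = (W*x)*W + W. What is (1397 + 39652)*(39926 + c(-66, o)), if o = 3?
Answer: 1614662415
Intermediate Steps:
c(x, W) = W + x*W**2 (c(x, W) = x*W**2 + W = W + x*W**2)
(1397 + 39652)*(39926 + c(-66, o)) = (1397 + 39652)*(39926 + 3*(1 + 3*(-66))) = 41049*(39926 + 3*(1 - 198)) = 41049*(39926 + 3*(-197)) = 41049*(39926 - 591) = 41049*39335 = 1614662415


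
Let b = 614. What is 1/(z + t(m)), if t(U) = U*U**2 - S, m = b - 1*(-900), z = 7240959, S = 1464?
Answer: 1/3477624239 ≈ 2.8755e-10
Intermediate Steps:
m = 1514 (m = 614 - 1*(-900) = 614 + 900 = 1514)
t(U) = -1464 + U**3 (t(U) = U*U**2 - 1*1464 = U**3 - 1464 = -1464 + U**3)
1/(z + t(m)) = 1/(7240959 + (-1464 + 1514**3)) = 1/(7240959 + (-1464 + 3470384744)) = 1/(7240959 + 3470383280) = 1/3477624239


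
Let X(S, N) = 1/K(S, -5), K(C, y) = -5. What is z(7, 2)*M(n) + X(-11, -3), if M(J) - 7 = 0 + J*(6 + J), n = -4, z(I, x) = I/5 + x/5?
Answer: -2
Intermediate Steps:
z(I, x) = I/5 + x/5 (z(I, x) = I*(1/5) + x*(1/5) = I/5 + x/5)
X(S, N) = -1/5 (X(S, N) = 1/(-5) = -1/5)
M(J) = 7 + J*(6 + J) (M(J) = 7 + (0 + J*(6 + J)) = 7 + J*(6 + J))
z(7, 2)*M(n) + X(-11, -3) = ((1/5)*7 + (1/5)*2)*(7 + (-4)**2 + 6*(-4)) - 1/5 = (7/5 + 2/5)*(7 + 16 - 24) - 1/5 = (9/5)*(-1) - 1/5 = -9/5 - 1/5 = -2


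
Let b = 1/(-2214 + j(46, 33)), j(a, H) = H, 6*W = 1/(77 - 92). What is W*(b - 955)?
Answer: 1041428/98145 ≈ 10.611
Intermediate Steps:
W = -1/90 (W = 1/(6*(77 - 92)) = (⅙)/(-15) = (⅙)*(-1/15) = -1/90 ≈ -0.011111)
b = -1/2181 (b = 1/(-2214 + 33) = 1/(-2181) = -1/2181 ≈ -0.00045851)
W*(b - 955) = -(-1/2181 - 955)/90 = -1/90*(-2082856/2181) = 1041428/98145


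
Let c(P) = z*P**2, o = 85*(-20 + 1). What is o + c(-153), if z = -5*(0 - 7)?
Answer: 817700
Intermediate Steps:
z = 35 (z = -5*(-7) = 35)
o = -1615 (o = 85*(-19) = -1615)
c(P) = 35*P**2
o + c(-153) = -1615 + 35*(-153)**2 = -1615 + 35*23409 = -1615 + 819315 = 817700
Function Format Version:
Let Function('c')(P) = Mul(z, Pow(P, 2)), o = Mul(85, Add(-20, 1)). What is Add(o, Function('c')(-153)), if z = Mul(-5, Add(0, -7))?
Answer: 817700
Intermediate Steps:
z = 35 (z = Mul(-5, -7) = 35)
o = -1615 (o = Mul(85, -19) = -1615)
Function('c')(P) = Mul(35, Pow(P, 2))
Add(o, Function('c')(-153)) = Add(-1615, Mul(35, Pow(-153, 2))) = Add(-1615, Mul(35, 23409)) = Add(-1615, 819315) = 817700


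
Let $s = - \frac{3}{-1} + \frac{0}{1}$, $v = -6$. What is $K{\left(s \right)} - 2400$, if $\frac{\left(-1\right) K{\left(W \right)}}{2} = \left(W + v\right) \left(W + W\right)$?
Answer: $-2364$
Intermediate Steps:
$s = 3$ ($s = \left(-3\right) \left(-1\right) + 0 \cdot 1 = 3 + 0 = 3$)
$K{\left(W \right)} = - 4 W \left(-6 + W\right)$ ($K{\left(W \right)} = - 2 \left(W - 6\right) \left(W + W\right) = - 2 \left(-6 + W\right) 2 W = - 2 \cdot 2 W \left(-6 + W\right) = - 4 W \left(-6 + W\right)$)
$K{\left(s \right)} - 2400 = 4 \cdot 3 \left(6 - 3\right) - 2400 = 4 \cdot 3 \cdot 3 - 2400 = 36 - 2400 = -2364$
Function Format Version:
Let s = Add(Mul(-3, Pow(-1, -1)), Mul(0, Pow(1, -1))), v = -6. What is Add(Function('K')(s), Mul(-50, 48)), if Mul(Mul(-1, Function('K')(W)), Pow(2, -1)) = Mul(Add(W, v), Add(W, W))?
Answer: -2364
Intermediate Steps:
s = 3 (s = Add(Mul(-3, -1), Mul(0, 1)) = Add(3, 0) = 3)
Function('K')(W) = Mul(-4, W, Add(-6, W)) (Function('K')(W) = Mul(-2, Mul(Add(W, -6), Add(W, W))) = Mul(-2, Mul(Add(-6, W), Mul(2, W))) = Mul(-2, Mul(2, W, Add(-6, W))) = Mul(-4, W, Add(-6, W)))
Add(Function('K')(s), Mul(-50, 48)) = Add(Mul(4, 3, Add(6, Mul(-1, 3))), Mul(-50, 48)) = Add(Mul(4, 3, Add(6, -3)), -2400) = Add(Mul(4, 3, 3), -2400) = Add(36, -2400) = -2364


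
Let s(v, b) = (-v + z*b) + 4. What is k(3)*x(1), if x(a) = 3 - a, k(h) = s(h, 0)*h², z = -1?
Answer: 18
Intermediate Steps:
s(v, b) = 4 - b - v (s(v, b) = (-v - b) + 4 = (-b - v) + 4 = 4 - b - v)
k(h) = h²*(4 - h) (k(h) = (4 - 1*0 - h)*h² = (4 + 0 - h)*h² = (4 - h)*h² = h²*(4 - h))
k(3)*x(1) = (3²*(4 - 1*3))*(3 - 1*1) = (9*(4 - 3))*(3 - 1) = (9*1)*2 = 9*2 = 18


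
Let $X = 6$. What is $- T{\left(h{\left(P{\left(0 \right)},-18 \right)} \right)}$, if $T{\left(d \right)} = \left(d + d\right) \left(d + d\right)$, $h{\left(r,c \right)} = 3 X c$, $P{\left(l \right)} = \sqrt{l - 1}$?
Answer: $-419904$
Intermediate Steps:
$P{\left(l \right)} = \sqrt{-1 + l}$
$h{\left(r,c \right)} = 18 c$ ($h{\left(r,c \right)} = 3 \cdot 6 c = 18 c$)
$T{\left(d \right)} = 4 d^{2}$ ($T{\left(d \right)} = 2 d 2 d = 4 d^{2}$)
$- T{\left(h{\left(P{\left(0 \right)},-18 \right)} \right)} = - 4 \left(18 \left(-18\right)\right)^{2} = - 4 \left(-324\right)^{2} = - 4 \cdot 104976 = \left(-1\right) 419904 = -419904$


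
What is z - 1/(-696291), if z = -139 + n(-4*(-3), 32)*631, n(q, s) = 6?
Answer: 2539373278/696291 ≈ 3647.0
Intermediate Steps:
z = 3647 (z = -139 + 6*631 = -139 + 3786 = 3647)
z - 1/(-696291) = 3647 - 1/(-696291) = 3647 - 1*(-1/696291) = 3647 + 1/696291 = 2539373278/696291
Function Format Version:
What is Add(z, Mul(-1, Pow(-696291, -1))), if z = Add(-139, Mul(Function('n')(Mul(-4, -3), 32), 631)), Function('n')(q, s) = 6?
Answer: Rational(2539373278, 696291) ≈ 3647.0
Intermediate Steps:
z = 3647 (z = Add(-139, Mul(6, 631)) = Add(-139, 3786) = 3647)
Add(z, Mul(-1, Pow(-696291, -1))) = Add(3647, Mul(-1, Pow(-696291, -1))) = Add(3647, Mul(-1, Rational(-1, 696291))) = Add(3647, Rational(1, 696291)) = Rational(2539373278, 696291)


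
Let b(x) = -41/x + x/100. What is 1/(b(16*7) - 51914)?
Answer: -2800/145357089 ≈ -1.9263e-5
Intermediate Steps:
b(x) = -41/x + x/100 (b(x) = -41/x + x*(1/100) = -41/x + x/100)
1/(b(16*7) - 51914) = 1/((-41/(16*7) + (16*7)/100) - 51914) = 1/((-41/112 + (1/100)*112) - 51914) = 1/((-41*1/112 + 28/25) - 51914) = 1/((-41/112 + 28/25) - 51914) = 1/(2111/2800 - 51914) = 1/(-145357089/2800) = -2800/145357089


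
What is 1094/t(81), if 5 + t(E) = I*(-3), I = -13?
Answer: 547/17 ≈ 32.176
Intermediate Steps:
t(E) = 34 (t(E) = -5 - 13*(-3) = -5 + 39 = 34)
1094/t(81) = 1094/34 = 1094*(1/34) = 547/17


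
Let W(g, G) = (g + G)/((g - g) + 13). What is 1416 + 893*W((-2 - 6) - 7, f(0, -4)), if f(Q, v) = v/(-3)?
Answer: 18611/39 ≈ 477.21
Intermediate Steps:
f(Q, v) = -v/3 (f(Q, v) = v*(-⅓) = -v/3)
W(g, G) = G/13 + g/13 (W(g, G) = (G + g)/(0 + 13) = (G + g)/13 = (G + g)*(1/13) = G/13 + g/13)
1416 + 893*W((-2 - 6) - 7, f(0, -4)) = 1416 + 893*((-⅓*(-4))/13 + ((-2 - 6) - 7)/13) = 1416 + 893*((1/13)*(4/3) + (-8 - 7)/13) = 1416 + 893*(4/39 + (1/13)*(-15)) = 1416 + 893*(4/39 - 15/13) = 1416 + 893*(-41/39) = 1416 - 36613/39 = 18611/39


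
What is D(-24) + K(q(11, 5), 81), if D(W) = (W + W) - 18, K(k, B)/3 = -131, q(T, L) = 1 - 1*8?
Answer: -459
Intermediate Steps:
q(T, L) = -7 (q(T, L) = 1 - 8 = -7)
K(k, B) = -393 (K(k, B) = 3*(-131) = -393)
D(W) = -18 + 2*W (D(W) = 2*W - 18 = -18 + 2*W)
D(-24) + K(q(11, 5), 81) = (-18 + 2*(-24)) - 393 = (-18 - 48) - 393 = -66 - 393 = -459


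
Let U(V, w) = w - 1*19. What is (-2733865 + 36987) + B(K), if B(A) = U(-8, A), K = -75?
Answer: -2696972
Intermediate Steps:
U(V, w) = -19 + w (U(V, w) = w - 19 = -19 + w)
B(A) = -19 + A
(-2733865 + 36987) + B(K) = (-2733865 + 36987) + (-19 - 75) = -2696878 - 94 = -2696972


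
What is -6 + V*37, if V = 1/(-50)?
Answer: -337/50 ≈ -6.7400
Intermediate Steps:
V = -1/50 ≈ -0.020000
-6 + V*37 = -6 - 1/50*37 = -6 - 37/50 = -337/50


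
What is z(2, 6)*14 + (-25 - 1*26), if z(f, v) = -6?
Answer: -135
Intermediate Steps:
z(2, 6)*14 + (-25 - 1*26) = -6*14 + (-25 - 1*26) = -84 + (-25 - 26) = -84 - 51 = -135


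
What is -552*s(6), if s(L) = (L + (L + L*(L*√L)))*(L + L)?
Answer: -79488 - 238464*√6 ≈ -6.6360e+5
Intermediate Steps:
s(L) = 2*L*(L^(5/2) + 2*L) (s(L) = (L + (L + L*L^(3/2)))*(2*L) = (L + (L + L^(5/2)))*(2*L) = (L^(5/2) + 2*L)*(2*L) = 2*L*(L^(5/2) + 2*L))
-552*s(6) = -552*(2*6^(7/2) + 4*6²) = -552*(2*(216*√6) + 4*36) = -552*(432*√6 + 144) = -552*(144 + 432*√6) = -79488 - 238464*√6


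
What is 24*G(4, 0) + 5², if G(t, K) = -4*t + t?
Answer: -263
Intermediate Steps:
G(t, K) = -3*t
24*G(4, 0) + 5² = 24*(-3*4) + 5² = 24*(-12) + 25 = -288 + 25 = -263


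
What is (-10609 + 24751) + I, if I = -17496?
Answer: -3354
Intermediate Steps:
(-10609 + 24751) + I = (-10609 + 24751) - 17496 = 14142 - 17496 = -3354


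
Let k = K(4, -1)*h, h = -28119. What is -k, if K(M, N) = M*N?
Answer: -112476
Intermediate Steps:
k = 112476 (k = (4*(-1))*(-28119) = -4*(-28119) = 112476)
-k = -1*112476 = -112476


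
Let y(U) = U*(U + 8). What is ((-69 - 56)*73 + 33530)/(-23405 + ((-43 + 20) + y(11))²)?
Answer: 24405/11191 ≈ 2.1808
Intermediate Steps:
y(U) = U*(8 + U)
((-69 - 56)*73 + 33530)/(-23405 + ((-43 + 20) + y(11))²) = ((-69 - 56)*73 + 33530)/(-23405 + ((-43 + 20) + 11*(8 + 11))²) = (-125*73 + 33530)/(-23405 + (-23 + 11*19)²) = (-9125 + 33530)/(-23405 + (-23 + 209)²) = 24405/(-23405 + 186²) = 24405/(-23405 + 34596) = 24405/11191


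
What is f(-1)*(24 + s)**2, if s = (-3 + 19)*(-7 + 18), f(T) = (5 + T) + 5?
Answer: 360000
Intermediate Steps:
f(T) = 10 + T
s = 176 (s = 16*11 = 176)
f(-1)*(24 + s)**2 = (10 - 1)*(24 + 176)**2 = 9*200**2 = 9*40000 = 360000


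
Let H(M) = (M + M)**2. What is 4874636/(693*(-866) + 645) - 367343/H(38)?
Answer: -248375454635/3462671568 ≈ -71.729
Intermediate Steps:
H(M) = 4*M**2 (H(M) = (2*M)**2 = 4*M**2)
4874636/(693*(-866) + 645) - 367343/H(38) = 4874636/(693*(-866) + 645) - 367343/(4*38**2) = 4874636/(-600138 + 645) - 367343/(4*1444) = 4874636/(-599493) - 367343/5776 = 4874636*(-1/599493) - 367343*1/5776 = -4874636/599493 - 367343/5776 = -248375454635/3462671568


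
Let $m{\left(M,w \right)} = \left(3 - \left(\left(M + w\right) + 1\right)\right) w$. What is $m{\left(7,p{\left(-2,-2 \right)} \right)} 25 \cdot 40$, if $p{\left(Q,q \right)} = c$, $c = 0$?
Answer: $0$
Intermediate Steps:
$p{\left(Q,q \right)} = 0$
$m{\left(M,w \right)} = w \left(2 - M - w\right)$ ($m{\left(M,w \right)} = \left(3 - \left(1 + M + w\right)\right) w = \left(2 - M - w\right) w = w \left(2 - M - w\right)$)
$m{\left(7,p{\left(-2,-2 \right)} \right)} 25 \cdot 40 = 0 \left(2 - 7 - 0\right) 25 \cdot 40 = 0 \left(2 - 7 + 0\right) 25 \cdot 40 = 0 \left(-5\right) 25 \cdot 40 = 0 \cdot 25 \cdot 40 = 0 \cdot 40 = 0$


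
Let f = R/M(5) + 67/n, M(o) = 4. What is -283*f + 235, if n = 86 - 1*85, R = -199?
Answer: -18587/4 ≈ -4646.8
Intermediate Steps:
n = 1 (n = 86 - 85 = 1)
f = 69/4 (f = -199/4 + 67/1 = -199*1/4 + 67*1 = -199/4 + 67 = 69/4 ≈ 17.250)
-283*f + 235 = -283*69/4 + 235 = -19527/4 + 235 = -18587/4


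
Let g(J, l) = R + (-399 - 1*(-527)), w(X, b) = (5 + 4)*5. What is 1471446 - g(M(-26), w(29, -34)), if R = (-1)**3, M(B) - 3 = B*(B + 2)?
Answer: 1471319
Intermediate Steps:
w(X, b) = 45 (w(X, b) = 9*5 = 45)
M(B) = 3 + B*(2 + B) (M(B) = 3 + B*(B + 2) = 3 + B*(2 + B))
R = -1
g(J, l) = 127 (g(J, l) = -1 + (-399 - 1*(-527)) = -1 + (-399 + 527) = -1 + 128 = 127)
1471446 - g(M(-26), w(29, -34)) = 1471446 - 1*127 = 1471446 - 127 = 1471319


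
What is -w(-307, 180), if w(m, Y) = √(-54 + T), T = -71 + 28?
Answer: -I*√97 ≈ -9.8489*I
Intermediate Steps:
T = -43
w(m, Y) = I*√97 (w(m, Y) = √(-54 - 43) = √(-97) = I*√97)
-w(-307, 180) = -I*√97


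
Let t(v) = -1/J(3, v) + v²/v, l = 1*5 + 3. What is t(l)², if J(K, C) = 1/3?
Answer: 25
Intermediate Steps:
l = 8 (l = 5 + 3 = 8)
J(K, C) = ⅓
t(v) = -3 + v (t(v) = -1/⅓ + v²/v = -1*3 + v = -3 + v)
t(l)² = (-3 + 8)² = 5² = 25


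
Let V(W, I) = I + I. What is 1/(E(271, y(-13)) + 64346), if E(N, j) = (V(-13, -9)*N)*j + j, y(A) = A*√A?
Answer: 64346/56396336129 - 63401*I*√13/56396336129 ≈ 1.141e-6 - 4.0534e-6*I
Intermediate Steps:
V(W, I) = 2*I
y(A) = A^(3/2)
E(N, j) = j - 18*N*j (E(N, j) = ((2*(-9))*N)*j + j = (-18*N)*j + j = -18*N*j + j = j - 18*N*j)
1/(E(271, y(-13)) + 64346) = 1/((-13)^(3/2)*(1 - 18*271) + 64346) = 1/((-13*I*√13)*(1 - 4878) + 64346) = 1/(-13*I*√13*(-4877) + 64346) = 1/(63401*I*√13 + 64346) = 1/(64346 + 63401*I*√13)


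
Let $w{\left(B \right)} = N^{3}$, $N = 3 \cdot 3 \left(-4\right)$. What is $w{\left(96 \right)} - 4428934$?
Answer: $-4475590$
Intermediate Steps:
$N = -36$ ($N = 9 \left(-4\right) = -36$)
$w{\left(B \right)} = -46656$ ($w{\left(B \right)} = \left(-36\right)^{3} = -46656$)
$w{\left(96 \right)} - 4428934 = -46656 - 4428934 = -4475590$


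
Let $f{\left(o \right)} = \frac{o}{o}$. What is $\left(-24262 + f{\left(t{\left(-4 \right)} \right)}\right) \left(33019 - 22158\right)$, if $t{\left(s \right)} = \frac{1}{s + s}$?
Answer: $-263498721$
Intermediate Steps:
$t{\left(s \right)} = \frac{1}{2 s}$
$f{\left(o \right)} = 1$
$\left(-24262 + f{\left(t{\left(-4 \right)} \right)}\right) \left(33019 - 22158\right) = \left(-24262 + 1\right) \left(33019 - 22158\right) = \left(-24261\right) 10861 = -263498721$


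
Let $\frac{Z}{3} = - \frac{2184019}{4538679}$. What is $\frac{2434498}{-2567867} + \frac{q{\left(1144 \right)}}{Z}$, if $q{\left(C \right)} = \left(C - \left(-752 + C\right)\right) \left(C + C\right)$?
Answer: $- \frac{6684284799880524518}{5608270317473} \approx -1.1919 \cdot 10^{6}$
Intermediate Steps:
$Z = - \frac{2184019}{1512893}$ ($Z = 3 \left(- \frac{2184019}{4538679}\right) = - \frac{2184019}{1512893} \approx -1.4436$)
$q{\left(C \right)} = 1504 C$ ($q{\left(C \right)} = 752 \cdot 2 C = 1504 C$)
$\frac{2434498}{-2567867} + \frac{q{\left(1144 \right)}}{Z} = \frac{2434498}{-2567867} + \frac{1504 \cdot 1144}{- \frac{2184019}{1512893}} = 2434498 \left(- \frac{1}{2567867}\right) + 1720576 \left(- \frac{1512893}{2184019}\right) = - \frac{2434498}{2567867} - \frac{2603047386368}{2184019} = - \frac{6684284799880524518}{5608270317473}$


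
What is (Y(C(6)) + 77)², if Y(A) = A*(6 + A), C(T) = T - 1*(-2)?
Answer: 35721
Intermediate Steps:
C(T) = 2 + T (C(T) = T + 2 = 2 + T)
(Y(C(6)) + 77)² = ((2 + 6)*(6 + (2 + 6)) + 77)² = (8*(6 + 8) + 77)² = (8*14 + 77)² = (112 + 77)² = 189² = 35721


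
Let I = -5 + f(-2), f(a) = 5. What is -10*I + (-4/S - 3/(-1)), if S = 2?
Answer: 1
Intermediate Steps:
I = 0 (I = -5 + 5 = 0)
-10*I + (-4/S - 3/(-1)) = -10*0 + (-4/2 - 3/(-1)) = 0 + (-4*½ - 3*(-1)) = 0 + (-2 + 3) = 0 + 1 = 1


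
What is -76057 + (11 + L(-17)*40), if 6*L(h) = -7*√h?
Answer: -76046 - 140*I*√17/3 ≈ -76046.0 - 192.41*I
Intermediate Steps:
L(h) = -7*√h/6 (L(h) = (-7*√h)/6 = -7*√h/6)
-76057 + (11 + L(-17)*40) = -76057 + (11 - 7*I*√17/6*40) = -76057 + (11 - 140*I*√17/3) = -76046 - 140*I*√17/3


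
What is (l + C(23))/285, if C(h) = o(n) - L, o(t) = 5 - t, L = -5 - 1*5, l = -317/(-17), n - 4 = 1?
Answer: 487/4845 ≈ 0.10052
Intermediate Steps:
n = 5 (n = 4 + 1 = 5)
l = 317/17 (l = -317*(-1/17) = 317/17 ≈ 18.647)
L = -10 (L = -5 - 5 = -10)
C(h) = 10 (C(h) = (5 - 1*5) - 1*(-10) = (5 - 5) + 10 = 0 + 10 = 10)
(l + C(23))/285 = (317/17 + 10)/285 = (1/285)*(487/17) = 487/4845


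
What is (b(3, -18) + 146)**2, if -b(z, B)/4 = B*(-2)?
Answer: 4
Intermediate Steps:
b(z, B) = 8*B (b(z, B) = -4*B*(-2) = -(-8)*B = 8*B)
(b(3, -18) + 146)**2 = (8*(-18) + 146)**2 = (-144 + 146)**2 = 2**2 = 4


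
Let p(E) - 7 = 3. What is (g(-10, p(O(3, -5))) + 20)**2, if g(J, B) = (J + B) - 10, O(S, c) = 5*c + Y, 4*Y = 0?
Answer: 100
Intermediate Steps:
Y = 0 (Y = (1/4)*0 = 0)
O(S, c) = 5*c (O(S, c) = 5*c + 0 = 5*c)
p(E) = 10 (p(E) = 7 + 3 = 10)
g(J, B) = -10 + B + J (g(J, B) = (B + J) - 10 = -10 + B + J)
(g(-10, p(O(3, -5))) + 20)**2 = ((-10 + 10 - 10) + 20)**2 = (-10 + 20)**2 = 10**2 = 100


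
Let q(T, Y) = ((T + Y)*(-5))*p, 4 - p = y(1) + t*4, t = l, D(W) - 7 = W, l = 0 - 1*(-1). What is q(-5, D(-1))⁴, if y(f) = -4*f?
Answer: 160000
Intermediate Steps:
l = 1 (l = 0 + 1 = 1)
D(W) = 7 + W
t = 1
p = 4 (p = 4 - (-4*1 + 1*4) = 4 - (-4 + 4) = 4 - 1*0 = 4 + 0 = 4)
q(T, Y) = -20*T - 20*Y (q(T, Y) = ((T + Y)*(-5))*4 = (-5*T - 5*Y)*4 = -20*T - 20*Y)
q(-5, D(-1))⁴ = (-20*(-5) - 20*(7 - 1))⁴ = (100 - 20*6)⁴ = (100 - 120)⁴ = (-20)⁴ = 160000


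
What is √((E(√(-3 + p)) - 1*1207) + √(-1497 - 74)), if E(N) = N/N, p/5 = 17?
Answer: √(-1206 + I*√1571) ≈ 0.5706 + 34.732*I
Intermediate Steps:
p = 85 (p = 5*17 = 85)
E(N) = 1
√((E(√(-3 + p)) - 1*1207) + √(-1497 - 74)) = √((1 - 1*1207) + √(-1497 - 74)) = √((1 - 1207) + √(-1571)) = √(-1206 + I*√1571)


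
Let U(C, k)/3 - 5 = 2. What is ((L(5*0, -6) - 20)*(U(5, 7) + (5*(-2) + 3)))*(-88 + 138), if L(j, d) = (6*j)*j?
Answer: -14000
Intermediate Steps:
U(C, k) = 21 (U(C, k) = 15 + 3*2 = 15 + 6 = 21)
L(j, d) = 6*j²
((L(5*0, -6) - 20)*(U(5, 7) + (5*(-2) + 3)))*(-88 + 138) = ((6*(5*0)² - 20)*(21 + (5*(-2) + 3)))*(-88 + 138) = ((6*0² - 20)*(21 + (-10 + 3)))*50 = ((6*0 - 20)*(21 - 7))*50 = ((0 - 20)*14)*50 = -20*14*50 = -280*50 = -14000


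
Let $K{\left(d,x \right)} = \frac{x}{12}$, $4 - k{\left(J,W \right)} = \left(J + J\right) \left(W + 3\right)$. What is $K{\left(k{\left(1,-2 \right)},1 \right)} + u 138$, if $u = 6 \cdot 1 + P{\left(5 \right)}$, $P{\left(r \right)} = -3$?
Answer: $\frac{4969}{12} \approx 414.08$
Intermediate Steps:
$k{\left(J,W \right)} = 4 - 2 J \left(3 + W\right)$ ($k{\left(J,W \right)} = 4 - \left(J + J\right) \left(W + 3\right) = 4 - 2 J \left(3 + W\right)$)
$K{\left(d,x \right)} = \frac{x}{12}$ ($K{\left(d,x \right)} = x \frac{1}{12} = \frac{x}{12}$)
$u = 3$ ($u = 6 \cdot 1 - 3 = 6 - 3 = 3$)
$K{\left(k{\left(1,-2 \right)},1 \right)} + u 138 = \frac{1}{12} \cdot 1 + 3 \cdot 138 = \frac{1}{12} + 414 = \frac{4969}{12}$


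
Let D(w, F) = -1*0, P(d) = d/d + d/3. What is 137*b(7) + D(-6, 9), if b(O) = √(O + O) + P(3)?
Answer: 274 + 137*√14 ≈ 786.61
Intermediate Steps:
P(d) = 1 + d/3 (P(d) = 1 + d*(⅓) = 1 + d/3)
D(w, F) = 0
b(O) = 2 + √2*√O (b(O) = √(O + O) + (1 + (⅓)*3) = √(2*O) + (1 + 1) = √2*√O + 2 = 2 + √2*√O)
137*b(7) + D(-6, 9) = 137*(2 + √2*√7) + 0 = 137*(2 + √14) + 0 = (274 + 137*√14) + 0 = 274 + 137*√14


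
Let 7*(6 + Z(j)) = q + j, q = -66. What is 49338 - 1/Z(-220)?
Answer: 16182871/328 ≈ 49338.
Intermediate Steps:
Z(j) = -108/7 + j/7 (Z(j) = -6 + (-66 + j)/7 = -6 + (-66/7 + j/7) = -108/7 + j/7)
49338 - 1/Z(-220) = 49338 - 1/(-108/7 + (⅐)*(-220)) = 49338 - 1/(-108/7 - 220/7) = 49338 - 1/(-328/7) = 49338 - 1*(-7/328) = 49338 + 7/328 = 16182871/328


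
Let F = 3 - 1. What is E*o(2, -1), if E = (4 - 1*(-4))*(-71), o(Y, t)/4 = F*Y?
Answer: -9088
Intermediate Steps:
F = 2
o(Y, t) = 8*Y (o(Y, t) = 4*(2*Y) = 8*Y)
E = -568 (E = (4 + 4)*(-71) = 8*(-71) = -568)
E*o(2, -1) = -4544*2 = -568*16 = -9088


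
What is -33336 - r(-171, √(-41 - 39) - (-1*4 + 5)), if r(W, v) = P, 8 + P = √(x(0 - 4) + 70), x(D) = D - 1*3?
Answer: -33328 - 3*√7 ≈ -33336.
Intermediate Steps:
x(D) = -3 + D (x(D) = D - 3 = -3 + D)
P = -8 + 3*√7 (P = -8 + √((-3 + (0 - 4)) + 70) = -8 + √((-3 - 4) + 70) = -8 + √(-7 + 70) = -8 + √63 = -8 + 3*√7 ≈ -0.062746)
r(W, v) = -8 + 3*√7
-33336 - r(-171, √(-41 - 39) - (-1*4 + 5)) = -33336 - (-8 + 3*√7) = -33336 + (8 - 3*√7) = -33328 - 3*√7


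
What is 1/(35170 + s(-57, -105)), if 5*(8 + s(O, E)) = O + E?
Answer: 5/175648 ≈ 2.8466e-5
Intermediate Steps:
s(O, E) = -8 + E/5 + O/5 (s(O, E) = -8 + (O + E)/5 = -8 + (E + O)/5 = -8 + (E/5 + O/5) = -8 + E/5 + O/5)
1/(35170 + s(-57, -105)) = 1/(35170 + (-8 + (⅕)*(-105) + (⅕)*(-57))) = 1/(35170 + (-8 - 21 - 57/5)) = 1/(35170 - 202/5) = 1/(175648/5) = 5/175648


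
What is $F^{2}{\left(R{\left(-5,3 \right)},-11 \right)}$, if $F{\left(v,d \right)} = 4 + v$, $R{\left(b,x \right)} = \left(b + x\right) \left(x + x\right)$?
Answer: $64$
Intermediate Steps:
$R{\left(b,x \right)} = 2 x \left(b + x\right)$ ($R{\left(b,x \right)} = \left(b + x\right) 2 x = 2 x \left(b + x\right)$)
$F^{2}{\left(R{\left(-5,3 \right)},-11 \right)} = \left(4 + 2 \cdot 3 \left(-5 + 3\right)\right)^{2} = \left(4 + 2 \cdot 3 \left(-2\right)\right)^{2} = \left(4 - 12\right)^{2} = \left(-8\right)^{2} = 64$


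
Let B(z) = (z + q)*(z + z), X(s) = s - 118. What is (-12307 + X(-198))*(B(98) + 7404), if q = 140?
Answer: -682298396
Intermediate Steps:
X(s) = -118 + s
B(z) = 2*z*(140 + z) (B(z) = (z + 140)*(z + z) = (140 + z)*(2*z) = 2*z*(140 + z))
(-12307 + X(-198))*(B(98) + 7404) = (-12307 + (-118 - 198))*(2*98*(140 + 98) + 7404) = (-12307 - 316)*(2*98*238 + 7404) = -12623*(46648 + 7404) = -12623*54052 = -682298396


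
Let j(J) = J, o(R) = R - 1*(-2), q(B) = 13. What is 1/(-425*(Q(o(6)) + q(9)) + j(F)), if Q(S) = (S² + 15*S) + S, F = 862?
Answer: -1/86263 ≈ -1.1592e-5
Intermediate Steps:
o(R) = 2 + R (o(R) = R + 2 = 2 + R)
Q(S) = S² + 16*S
1/(-425*(Q(o(6)) + q(9)) + j(F)) = 1/(-425*((2 + 6)*(16 + (2 + 6)) + 13) + 862) = 1/(-425*(8*(16 + 8) + 13) + 862) = 1/(-425*(8*24 + 13) + 862) = 1/(-425*(192 + 13) + 862) = 1/(-425*205 + 862) = 1/(-87125 + 862) = 1/(-86263) = -1/86263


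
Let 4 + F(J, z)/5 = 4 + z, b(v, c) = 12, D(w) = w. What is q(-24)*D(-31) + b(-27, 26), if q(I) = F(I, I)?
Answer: 3732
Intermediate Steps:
F(J, z) = 5*z (F(J, z) = -20 + 5*(4 + z) = -20 + (20 + 5*z) = 5*z)
q(I) = 5*I
q(-24)*D(-31) + b(-27, 26) = (5*(-24))*(-31) + 12 = -120*(-31) + 12 = 3720 + 12 = 3732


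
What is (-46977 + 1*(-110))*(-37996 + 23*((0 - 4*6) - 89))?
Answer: 1911496765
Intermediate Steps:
(-46977 + 1*(-110))*(-37996 + 23*((0 - 4*6) - 89)) = (-46977 - 110)*(-37996 + 23*((0 - 24) - 89)) = -47087*(-37996 + 23*(-24 - 89)) = -47087*(-37996 + 23*(-113)) = -47087*(-37996 - 2599) = -47087*(-40595) = 1911496765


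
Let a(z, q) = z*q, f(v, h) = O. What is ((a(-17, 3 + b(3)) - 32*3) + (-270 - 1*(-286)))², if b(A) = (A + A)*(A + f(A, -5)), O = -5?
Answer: 5329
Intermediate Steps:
f(v, h) = -5
b(A) = 2*A*(-5 + A) (b(A) = (A + A)*(A - 5) = (2*A)*(-5 + A) = 2*A*(-5 + A))
a(z, q) = q*z
((a(-17, 3 + b(3)) - 32*3) + (-270 - 1*(-286)))² = (((3 + 2*3*(-5 + 3))*(-17) - 32*3) + (-270 - 1*(-286)))² = (((3 + 2*3*(-2))*(-17) - 1*96) + (-270 + 286))² = (((3 - 12)*(-17) - 96) + 16)² = ((-9*(-17) - 96) + 16)² = ((153 - 96) + 16)² = (57 + 16)² = 73² = 5329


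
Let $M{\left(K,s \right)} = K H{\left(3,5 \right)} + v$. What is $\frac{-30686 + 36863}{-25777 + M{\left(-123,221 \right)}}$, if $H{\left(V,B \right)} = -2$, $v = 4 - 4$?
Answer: $- \frac{6177}{25531} \approx -0.24194$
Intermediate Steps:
$v = 0$ ($v = 4 - 4 = 0$)
$M{\left(K,s \right)} = - 2 K$ ($M{\left(K,s \right)} = K \left(-2\right) + 0 = - 2 K + 0 = - 2 K$)
$\frac{-30686 + 36863}{-25777 + M{\left(-123,221 \right)}} = \frac{-30686 + 36863}{-25777 - -246} = \frac{6177}{-25777 + 246} = \frac{6177}{-25531} = 6177 \left(- \frac{1}{25531}\right) = - \frac{6177}{25531}$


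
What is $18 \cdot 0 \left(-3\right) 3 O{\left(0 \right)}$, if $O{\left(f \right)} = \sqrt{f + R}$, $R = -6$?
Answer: $0$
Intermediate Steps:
$O{\left(f \right)} = \sqrt{-6 + f}$ ($O{\left(f \right)} = \sqrt{f - 6} = \sqrt{-6 + f}$)
$18 \cdot 0 \left(-3\right) 3 O{\left(0 \right)} = 18 \cdot 0 \left(-3\right) 3 \sqrt{-6 + 0} = 18 \cdot 0 \cdot 3 \sqrt{-6} = 18 \cdot 0 i \sqrt{6} = 0 i \sqrt{6} = 0$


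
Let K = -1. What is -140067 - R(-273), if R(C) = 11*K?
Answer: -140056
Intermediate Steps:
R(C) = -11 (R(C) = 11*(-1) = -11)
-140067 - R(-273) = -140067 - 1*(-11) = -140067 + 11 = -140056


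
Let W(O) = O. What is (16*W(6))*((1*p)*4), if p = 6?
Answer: 2304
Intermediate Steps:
(16*W(6))*((1*p)*4) = (16*6)*((1*6)*4) = 96*(6*4) = 96*24 = 2304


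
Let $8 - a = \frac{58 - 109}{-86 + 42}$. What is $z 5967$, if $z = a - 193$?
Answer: $- \frac{48875697}{44} \approx -1.1108 \cdot 10^{6}$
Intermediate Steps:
$a = \frac{301}{44}$ ($a = 8 - \frac{58 - 109}{-86 + 42} = 8 - - \frac{51}{-44} = 8 - \left(-51\right) \left(- \frac{1}{44}\right) = 8 - \frac{51}{44} = \frac{301}{44} \approx 6.8409$)
$z = - \frac{8191}{44}$ ($z = \frac{301}{44} - 193 = - \frac{8191}{44} \approx -186.16$)
$z 5967 = \left(- \frac{8191}{44}\right) 5967 = - \frac{48875697}{44}$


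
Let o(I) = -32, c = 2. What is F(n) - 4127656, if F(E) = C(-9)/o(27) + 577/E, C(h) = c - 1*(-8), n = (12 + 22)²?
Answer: -19086280481/4624 ≈ -4.1277e+6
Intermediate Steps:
n = 1156 (n = 34² = 1156)
C(h) = 10 (C(h) = 2 - 1*(-8) = 2 + 8 = 10)
F(E) = -5/16 + 577/E (F(E) = 10/(-32) + 577/E = 10*(-1/32) + 577/E = -5/16 + 577/E)
F(n) - 4127656 = (-5/16 + 577/1156) - 4127656 = 863/4624 - 4127656 = -19086280481/4624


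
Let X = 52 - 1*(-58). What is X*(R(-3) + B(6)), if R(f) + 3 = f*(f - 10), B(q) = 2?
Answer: 4180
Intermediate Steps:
X = 110 (X = 52 + 58 = 110)
R(f) = -3 + f*(-10 + f) (R(f) = -3 + f*(f - 10) = -3 + f*(-10 + f))
X*(R(-3) + B(6)) = 110*((-3 + (-3)**2 - 10*(-3)) + 2) = 110*((-3 + 9 + 30) + 2) = 110*(36 + 2) = 110*38 = 4180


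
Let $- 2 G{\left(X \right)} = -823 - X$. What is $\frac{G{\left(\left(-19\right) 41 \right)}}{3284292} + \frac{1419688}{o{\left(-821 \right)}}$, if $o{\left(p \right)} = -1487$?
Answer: $- \frac{211939541281}{221988282} \approx -954.73$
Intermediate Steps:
$G{\left(X \right)} = \frac{823}{2} + \frac{X}{2}$ ($G{\left(X \right)} = - \frac{-823 - X}{2} = \frac{823}{2} + \frac{X}{2}$)
$\frac{G{\left(\left(-19\right) 41 \right)}}{3284292} + \frac{1419688}{o{\left(-821 \right)}} = \frac{\frac{823}{2} + \frac{\left(-19\right) 41}{2}}{3284292} + \frac{1419688}{-1487} = \left(\frac{823}{2} + \frac{1}{2} \left(-779\right)\right) \frac{1}{3284292} + 1419688 \left(- \frac{1}{1487}\right) = \left(\frac{823}{2} - \frac{779}{2}\right) \frac{1}{3284292} - \frac{1419688}{1487} = 22 \cdot \frac{1}{3284292} - \frac{1419688}{1487} = \frac{1}{149286} - \frac{1419688}{1487} = - \frac{211939541281}{221988282}$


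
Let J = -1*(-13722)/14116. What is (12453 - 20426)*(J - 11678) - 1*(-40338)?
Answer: 657391165103/7058 ≈ 9.3141e+7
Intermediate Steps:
J = 6861/7058 (J = 13722*(1/14116) = 6861/7058 ≈ 0.97209)
(12453 - 20426)*(J - 11678) - 1*(-40338) = (12453 - 20426)*(6861/7058 - 11678) - 1*(-40338) = -7973*(-82416463/7058) + 40338 = 657106459499/7058 + 40338 = 657391165103/7058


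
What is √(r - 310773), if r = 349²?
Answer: 2*I*√47243 ≈ 434.71*I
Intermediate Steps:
r = 121801
√(r - 310773) = √(121801 - 310773) = √(-188972) = 2*I*√47243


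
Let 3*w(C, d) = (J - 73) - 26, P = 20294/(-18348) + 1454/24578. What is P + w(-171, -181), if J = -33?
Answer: -36536371/811074 ≈ -45.047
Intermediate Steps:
P = -849115/811074 (P = 20294*(-1/18348) + 1454*(1/24578) = -73/66 + 727/12289 = -849115/811074 ≈ -1.0469)
w(C, d) = -44 (w(C, d) = ((-33 - 73) - 26)/3 = (-106 - 26)/3 = (⅓)*(-132) = -44)
P + w(-171, -181) = -849115/811074 - 44 = -36536371/811074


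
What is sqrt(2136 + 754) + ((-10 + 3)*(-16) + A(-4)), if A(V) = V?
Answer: 108 + 17*sqrt(10) ≈ 161.76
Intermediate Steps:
sqrt(2136 + 754) + ((-10 + 3)*(-16) + A(-4)) = sqrt(2136 + 754) + ((-10 + 3)*(-16) - 4) = sqrt(2890) + (-7*(-16) - 4) = 17*sqrt(10) + (112 - 4) = 17*sqrt(10) + 108 = 108 + 17*sqrt(10)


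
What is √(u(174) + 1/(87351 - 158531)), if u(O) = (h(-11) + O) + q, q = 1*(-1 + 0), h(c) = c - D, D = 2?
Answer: √202663678205/35590 ≈ 12.649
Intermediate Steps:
h(c) = -2 + c (h(c) = c - 1*2 = c - 2 = -2 + c)
q = -1 (q = 1*(-1) = -1)
u(O) = -14 + O (u(O) = ((-2 - 11) + O) - 1 = (-13 + O) - 1 = -14 + O)
√(u(174) + 1/(87351 - 158531)) = √((-14 + 174) + 1/(87351 - 158531)) = √(160 + 1/(-71180)) = √(160 - 1/71180) = √(11388799/71180) = √202663678205/35590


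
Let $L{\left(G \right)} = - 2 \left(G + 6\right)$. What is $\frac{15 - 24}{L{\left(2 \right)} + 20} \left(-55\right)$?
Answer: $\frac{495}{4} \approx 123.75$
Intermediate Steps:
$L{\left(G \right)} = -12 - 2 G$ ($L{\left(G \right)} = - 2 \left(6 + G\right) = -12 - 2 G$)
$\frac{15 - 24}{L{\left(2 \right)} + 20} \left(-55\right) = \frac{15 - 24}{\left(-12 - 4\right) + 20} \left(-55\right) = - \frac{9}{\left(-12 - 4\right) + 20} \left(-55\right) = - \frac{9}{-16 + 20} \left(-55\right) = - \frac{9}{4} \left(-55\right) = \left(-9\right) \frac{1}{4} \left(-55\right) = \left(- \frac{9}{4}\right) \left(-55\right) = \frac{495}{4}$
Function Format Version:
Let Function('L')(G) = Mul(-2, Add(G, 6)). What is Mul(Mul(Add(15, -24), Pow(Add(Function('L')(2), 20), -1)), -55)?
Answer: Rational(495, 4) ≈ 123.75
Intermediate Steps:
Function('L')(G) = Add(-12, Mul(-2, G)) (Function('L')(G) = Mul(-2, Add(6, G)) = Add(-12, Mul(-2, G)))
Mul(Mul(Add(15, -24), Pow(Add(Function('L')(2), 20), -1)), -55) = Mul(Mul(Add(15, -24), Pow(Add(Add(-12, Mul(-2, 2)), 20), -1)), -55) = Mul(Mul(-9, Pow(Add(Add(-12, -4), 20), -1)), -55) = Mul(Mul(-9, Pow(Add(-16, 20), -1)), -55) = Mul(Mul(-9, Pow(4, -1)), -55) = Mul(Mul(-9, Rational(1, 4)), -55) = Mul(Rational(-9, 4), -55) = Rational(495, 4)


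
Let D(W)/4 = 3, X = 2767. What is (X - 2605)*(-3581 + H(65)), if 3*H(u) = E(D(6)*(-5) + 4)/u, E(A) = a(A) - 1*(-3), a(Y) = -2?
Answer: -37707876/65 ≈ -5.8012e+5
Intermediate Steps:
D(W) = 12 (D(W) = 4*3 = 12)
E(A) = 1 (E(A) = -2 - 1*(-3) = -2 + 3 = 1)
H(u) = 1/(3*u) (H(u) = (1/u)/3 = 1/(3*u))
(X - 2605)*(-3581 + H(65)) = (2767 - 2605)*(-3581 + (1/3)/65) = 162*(-3581 + (1/3)*(1/65)) = 162*(-3581 + 1/195) = 162*(-698294/195) = -37707876/65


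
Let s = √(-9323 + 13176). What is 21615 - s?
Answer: 21615 - √3853 ≈ 21553.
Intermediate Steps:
s = √3853 ≈ 62.073
21615 - s = 21615 - √3853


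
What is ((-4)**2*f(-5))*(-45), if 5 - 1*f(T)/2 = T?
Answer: -14400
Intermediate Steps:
f(T) = 10 - 2*T
((-4)**2*f(-5))*(-45) = ((-4)**2*(10 - 2*(-5)))*(-45) = (16*(10 + 10))*(-45) = (16*20)*(-45) = 320*(-45) = -14400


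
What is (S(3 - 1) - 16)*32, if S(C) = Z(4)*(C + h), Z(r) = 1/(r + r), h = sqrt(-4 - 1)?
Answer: -504 + 4*I*sqrt(5) ≈ -504.0 + 8.9443*I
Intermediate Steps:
h = I*sqrt(5) (h = sqrt(-5) = I*sqrt(5) ≈ 2.2361*I)
Z(r) = 1/(2*r)
S(C) = C/8 + I*sqrt(5)/8 (S(C) = ((1/2)/4)*(C + I*sqrt(5)) = ((1/2)*(1/4))*(C + I*sqrt(5)) = (C + I*sqrt(5))/8 = C/8 + I*sqrt(5)/8)
(S(3 - 1) - 16)*32 = (((3 - 1)/8 + I*sqrt(5)/8) - 16)*32 = (((1/8)*2 + I*sqrt(5)/8) - 16)*32 = ((1/4 + I*sqrt(5)/8) - 16)*32 = (-63/4 + I*sqrt(5)/8)*32 = -504 + 4*I*sqrt(5)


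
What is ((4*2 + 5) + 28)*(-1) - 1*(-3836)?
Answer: 3795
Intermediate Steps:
((4*2 + 5) + 28)*(-1) - 1*(-3836) = ((8 + 5) + 28)*(-1) + 3836 = (13 + 28)*(-1) + 3836 = 41*(-1) + 3836 = -41 + 3836 = 3795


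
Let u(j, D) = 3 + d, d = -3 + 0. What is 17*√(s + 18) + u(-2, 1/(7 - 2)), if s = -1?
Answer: 17*√17 ≈ 70.093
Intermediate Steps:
d = -3
u(j, D) = 0 (u(j, D) = 3 - 3 = 0)
17*√(s + 18) + u(-2, 1/(7 - 2)) = 17*√(-1 + 18) + 0 = 17*√17 + 0 = 17*√17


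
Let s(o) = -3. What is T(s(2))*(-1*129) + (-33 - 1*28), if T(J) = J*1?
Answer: 326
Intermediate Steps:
T(J) = J
T(s(2))*(-1*129) + (-33 - 1*28) = -(-3)*129 + (-33 - 1*28) = -3*(-129) + (-33 - 28) = 387 - 61 = 326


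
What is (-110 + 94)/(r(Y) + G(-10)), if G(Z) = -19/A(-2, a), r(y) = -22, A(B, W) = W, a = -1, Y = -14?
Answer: 16/3 ≈ 5.3333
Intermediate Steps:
G(Z) = 19 (G(Z) = -19/(-1) = -19*(-1) = 19)
(-110 + 94)/(r(Y) + G(-10)) = (-110 + 94)/(-22 + 19) = -16/(-3) = -16*(-⅓) = 16/3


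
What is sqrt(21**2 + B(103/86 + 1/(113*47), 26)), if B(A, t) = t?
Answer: sqrt(467) ≈ 21.610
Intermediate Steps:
sqrt(21**2 + B(103/86 + 1/(113*47), 26)) = sqrt(21**2 + 26) = sqrt(441 + 26) = sqrt(467)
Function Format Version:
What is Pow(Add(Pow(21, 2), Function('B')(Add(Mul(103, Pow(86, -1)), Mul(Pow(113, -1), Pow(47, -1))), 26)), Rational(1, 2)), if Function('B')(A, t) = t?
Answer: Pow(467, Rational(1, 2)) ≈ 21.610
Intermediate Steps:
Pow(Add(Pow(21, 2), Function('B')(Add(Mul(103, Pow(86, -1)), Mul(Pow(113, -1), Pow(47, -1))), 26)), Rational(1, 2)) = Pow(Add(Pow(21, 2), 26), Rational(1, 2)) = Pow(Add(441, 26), Rational(1, 2)) = Pow(467, Rational(1, 2))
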